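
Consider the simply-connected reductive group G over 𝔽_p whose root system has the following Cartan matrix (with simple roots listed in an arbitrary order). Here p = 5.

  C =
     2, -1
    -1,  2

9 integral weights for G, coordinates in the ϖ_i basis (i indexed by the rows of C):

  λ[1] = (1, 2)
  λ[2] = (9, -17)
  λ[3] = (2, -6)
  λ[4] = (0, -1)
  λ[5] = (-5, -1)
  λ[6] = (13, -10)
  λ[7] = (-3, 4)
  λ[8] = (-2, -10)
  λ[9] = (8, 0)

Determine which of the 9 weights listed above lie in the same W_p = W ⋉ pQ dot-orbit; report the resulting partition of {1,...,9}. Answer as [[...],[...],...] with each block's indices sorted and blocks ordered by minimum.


Type A_2, rank 2, |W|=6; reorder rows/cols to standard.

W_5-reps of the 9 weights in Ā_5 (same 2-coord order as C):

  [1] (2, 3);  [2] (0, 4);  [3] (2, 3);  [4] (1, 0);  [5] (0, 4);  [6] (0, 4);  [7] (2, 3);  [8] (0, 4);  [9] (0, 4)

Linkage partition of the 9 weights (3 classes, p=5):

[[1, 3, 7], [2, 5, 6, 8, 9], [4]]


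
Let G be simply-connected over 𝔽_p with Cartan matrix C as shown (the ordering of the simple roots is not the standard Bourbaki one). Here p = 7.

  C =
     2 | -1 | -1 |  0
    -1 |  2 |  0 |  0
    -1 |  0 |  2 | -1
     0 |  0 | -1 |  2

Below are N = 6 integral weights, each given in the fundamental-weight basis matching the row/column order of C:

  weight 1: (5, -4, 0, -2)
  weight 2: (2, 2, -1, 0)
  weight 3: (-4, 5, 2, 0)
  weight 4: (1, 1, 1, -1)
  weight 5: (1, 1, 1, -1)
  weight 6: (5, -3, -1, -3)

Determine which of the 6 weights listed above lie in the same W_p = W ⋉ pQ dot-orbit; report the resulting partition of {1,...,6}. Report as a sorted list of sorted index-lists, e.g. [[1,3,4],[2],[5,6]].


Cartan matrix: type A_4 (|W|=120); un-permuting the 4 rows.

Ā_7 reps of the 6 weights (A_4, coords as presented):

  λ_1 → (3, 3, 0, 1)
  λ_2 → (3, 3, 0, 1)
  λ_3 → (3, 3, 0, 1)
  λ_4 → (2, 2, 2, 0)
  λ_5 → (2, 2, 2, 0)
  λ_6 → (2, 2, 2, 0)

2 distinct reps among the 6 weights ⇒ 2 W_7-linkage classes:

[[1, 2, 3], [4, 5, 6]]


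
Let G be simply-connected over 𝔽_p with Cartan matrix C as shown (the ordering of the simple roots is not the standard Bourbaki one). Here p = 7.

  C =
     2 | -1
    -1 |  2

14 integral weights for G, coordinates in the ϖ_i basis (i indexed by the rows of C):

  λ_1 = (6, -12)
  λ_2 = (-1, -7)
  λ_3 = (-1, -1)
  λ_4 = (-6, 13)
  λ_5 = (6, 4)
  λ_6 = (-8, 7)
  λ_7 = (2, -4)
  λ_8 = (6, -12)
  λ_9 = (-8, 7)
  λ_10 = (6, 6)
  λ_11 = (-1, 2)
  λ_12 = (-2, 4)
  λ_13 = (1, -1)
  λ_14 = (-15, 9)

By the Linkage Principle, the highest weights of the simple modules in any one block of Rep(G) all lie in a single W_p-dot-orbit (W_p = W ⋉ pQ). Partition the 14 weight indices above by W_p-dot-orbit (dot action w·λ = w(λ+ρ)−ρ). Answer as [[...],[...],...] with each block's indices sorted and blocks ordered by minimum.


Dynkin diagram of C (from the 2 off-diagonal −1 entries): A_2.

Each λ_j+ρ reduced to Ā_7; 2-tuples below use C's row order:

  [1] (0, 3) · [2] (6, 0) · [3] (0, 0) · [4] (2, 0) · [5] (2, 0) · [6] (6, 0) · [7] (0, 3) · [8] (0, 3) · [9] (6, 0) · [10] (0, 0) · [11] (0, 3) · [12] (1, 4) · [13] (2, 0) · [14] (0, 3)

Partition of {1..14} into 5 W_7-dot-orbits:

[[1, 7, 8, 11, 14], [2, 6, 9], [3, 10], [4, 5, 13], [12]]


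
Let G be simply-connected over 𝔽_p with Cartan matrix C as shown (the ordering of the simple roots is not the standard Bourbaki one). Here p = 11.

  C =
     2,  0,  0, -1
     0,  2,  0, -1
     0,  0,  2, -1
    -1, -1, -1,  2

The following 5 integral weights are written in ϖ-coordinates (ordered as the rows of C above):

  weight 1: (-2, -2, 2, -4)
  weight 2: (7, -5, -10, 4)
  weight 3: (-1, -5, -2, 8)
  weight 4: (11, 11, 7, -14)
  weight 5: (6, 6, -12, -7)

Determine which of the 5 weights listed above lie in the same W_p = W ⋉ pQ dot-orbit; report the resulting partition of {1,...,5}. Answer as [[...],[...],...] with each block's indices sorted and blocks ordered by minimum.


C ↔ D_4 under row/col permutation; |W(D_4)| = 192.

W_11-reps of the 5 weights in Ā_11 (same 4-coord order as C):

  1: (1, 1, 3, 0) · 2: (0, 4, 1, 2) · 3: (0, 4, 1, 2) · 4: (1, 1, 3, 0) · 5: (1, 1, 3, 0)

These 5 weights hit 2 W_11-dot-orbits; sizes (3, 2):

[[1, 4, 5], [2, 3]]


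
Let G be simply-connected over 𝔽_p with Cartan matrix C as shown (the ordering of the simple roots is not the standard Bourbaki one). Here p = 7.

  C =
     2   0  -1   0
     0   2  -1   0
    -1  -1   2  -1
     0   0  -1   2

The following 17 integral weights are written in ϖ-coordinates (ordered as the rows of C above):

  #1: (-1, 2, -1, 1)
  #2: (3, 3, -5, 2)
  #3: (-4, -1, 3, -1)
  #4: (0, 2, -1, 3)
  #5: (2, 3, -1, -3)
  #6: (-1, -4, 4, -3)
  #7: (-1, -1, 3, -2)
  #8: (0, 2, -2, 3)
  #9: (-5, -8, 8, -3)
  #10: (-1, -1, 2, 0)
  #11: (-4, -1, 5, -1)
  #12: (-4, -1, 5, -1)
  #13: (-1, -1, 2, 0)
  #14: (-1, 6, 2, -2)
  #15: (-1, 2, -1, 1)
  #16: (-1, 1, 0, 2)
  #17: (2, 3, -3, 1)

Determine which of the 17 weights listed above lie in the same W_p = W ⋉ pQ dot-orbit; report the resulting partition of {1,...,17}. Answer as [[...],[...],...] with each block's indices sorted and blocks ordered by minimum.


Dynkin diagram of C (from the 6 off-diagonal −1 entries): D_4.

λ_j+ρ reflected into Ā_7 (⟨·,θ^∨⟩≤7); 4-tuples as given:

  λ_1 → (0, 3, 0, 2);  λ_2 → (0, 0, 3, 1);  λ_3 → (3, 0, 1, 0);  λ_4 → (0, 2, 1, 3);  λ_5 → (1, 2, 2, 0);  λ_6 → (0, 3, 0, 2);  λ_7 → (0, 0, 3, 1);  λ_8 → (0, 2, 1, 3);  λ_9 → (0, 3, 0, 2);  λ_10 → (0, 0, 3, 1);  λ_11 → (3, 0, 1, 0);  λ_12 → (3, 0, 1, 0);  λ_13 → (0, 0, 3, 1);  λ_14 → (1, 2, 2, 0);  λ_15 → (0, 3, 0, 2);  λ_16 → (0, 2, 1, 3);  λ_17 → (1, 2, 2, 0)

Linkage partition of the 17 weights (5 classes, p=7):

[[1, 6, 9, 15], [2, 7, 10, 13], [3, 11, 12], [4, 8, 16], [5, 14, 17]]


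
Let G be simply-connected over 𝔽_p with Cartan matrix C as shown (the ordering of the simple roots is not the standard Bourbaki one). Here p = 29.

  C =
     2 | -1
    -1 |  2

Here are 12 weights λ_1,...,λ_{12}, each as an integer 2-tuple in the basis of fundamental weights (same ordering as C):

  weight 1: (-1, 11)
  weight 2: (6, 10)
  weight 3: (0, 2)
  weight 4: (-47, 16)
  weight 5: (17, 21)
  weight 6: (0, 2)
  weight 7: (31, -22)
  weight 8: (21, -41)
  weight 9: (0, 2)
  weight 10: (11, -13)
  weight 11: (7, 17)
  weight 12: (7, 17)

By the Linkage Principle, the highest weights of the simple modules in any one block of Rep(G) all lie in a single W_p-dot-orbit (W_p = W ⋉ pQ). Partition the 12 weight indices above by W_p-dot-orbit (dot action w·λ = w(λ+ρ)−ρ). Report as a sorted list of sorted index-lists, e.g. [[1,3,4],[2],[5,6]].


A_2 Cartan matrix, 2 simple roots permuted; ρ=(1,1).

Alcove-folded reps (p=29, 12 weights, presented ϖ-order):

  λ_1 → (0, 12)
  λ_2 → (7, 11)
  λ_3 → (1, 3)
  λ_4 → (0, 12)
  λ_5 → (7, 11)
  λ_6 → (1, 3)
  λ_7 → (8, 18)
  λ_8 → (7, 11)
  λ_9 → (1, 3)
  λ_10 → (0, 12)
  λ_11 → (8, 18)
  λ_12 → (8, 18)

Linkage partition of the 12 weights (4 classes, p=29):

[[1, 4, 10], [2, 5, 8], [3, 6, 9], [7, 11, 12]]


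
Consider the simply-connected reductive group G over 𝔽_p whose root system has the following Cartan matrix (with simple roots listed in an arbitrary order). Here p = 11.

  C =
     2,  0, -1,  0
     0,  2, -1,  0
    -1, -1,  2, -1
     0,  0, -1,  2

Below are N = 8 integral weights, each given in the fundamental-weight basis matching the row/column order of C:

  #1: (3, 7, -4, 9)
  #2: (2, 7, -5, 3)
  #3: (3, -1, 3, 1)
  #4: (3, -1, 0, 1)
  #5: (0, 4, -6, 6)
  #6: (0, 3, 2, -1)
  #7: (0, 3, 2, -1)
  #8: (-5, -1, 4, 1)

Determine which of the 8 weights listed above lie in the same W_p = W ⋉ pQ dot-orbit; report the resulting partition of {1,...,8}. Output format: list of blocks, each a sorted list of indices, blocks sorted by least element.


D_4 Cartan matrix, 4 simple roots permuted; ρ=(1,1,1,1).

Alcove-folded reps (p=11, 8 weights, presented ϖ-order):

  1: (4, 0, 1, 2) · 2: (1, 4, 3, 0) · 3: (4, 0, 1, 2) · 4: (4, 0, 1, 2) · 5: (4, 0, 1, 2) · 6: (1, 4, 3, 0) · 7: (1, 4, 3, 0) · 8: (4, 0, 1, 2)

These 8 weights hit 2 W_11-dot-orbits; sizes (5, 3):

[[1, 3, 4, 5, 8], [2, 6, 7]]


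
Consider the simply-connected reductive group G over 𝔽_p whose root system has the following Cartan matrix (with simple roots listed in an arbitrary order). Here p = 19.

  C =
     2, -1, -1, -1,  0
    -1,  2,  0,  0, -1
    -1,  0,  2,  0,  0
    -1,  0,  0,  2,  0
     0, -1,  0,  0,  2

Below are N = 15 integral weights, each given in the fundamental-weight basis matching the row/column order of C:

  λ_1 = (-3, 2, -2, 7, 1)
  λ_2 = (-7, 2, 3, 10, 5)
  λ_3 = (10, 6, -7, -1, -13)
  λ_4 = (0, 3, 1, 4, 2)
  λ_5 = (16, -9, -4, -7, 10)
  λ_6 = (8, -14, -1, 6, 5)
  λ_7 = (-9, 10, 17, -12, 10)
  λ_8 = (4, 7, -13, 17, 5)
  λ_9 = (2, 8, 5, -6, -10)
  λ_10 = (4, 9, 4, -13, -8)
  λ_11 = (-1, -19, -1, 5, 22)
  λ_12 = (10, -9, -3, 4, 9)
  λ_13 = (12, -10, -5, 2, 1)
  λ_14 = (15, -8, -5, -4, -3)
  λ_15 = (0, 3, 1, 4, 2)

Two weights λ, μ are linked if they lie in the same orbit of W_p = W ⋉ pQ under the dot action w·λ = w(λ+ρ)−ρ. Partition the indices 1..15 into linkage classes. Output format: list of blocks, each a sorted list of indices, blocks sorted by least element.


Type D_5, rank 5, |W|=1920; reorder rows/cols to standard.

λ_j+ρ reflected into Ā_19 (⟨·,θ^∨⟩≤19); 5-tuples as given:

  λ_1 → (1, 0, 2, 5, 2)
  λ_2 → (1, 3, 2, 5, 3)
  λ_3 → (0, 1, 6, 0, 7)
  λ_4 → (1, 3, 2, 5, 3)
  λ_5 → (1, 0, 2, 5, 2)
  λ_6 → (0, 2, 4, 3, 7)
  λ_7 → (1, 0, 2, 5, 2)
  λ_8 → (0, 1, 6, 0, 7)
  λ_9 → (0, 2, 4, 3, 7)
  λ_10 → (1, 3, 2, 5, 3)
  λ_11 → (0, 1, 6, 0, 7)
  λ_12 → (1, 0, 2, 5, 2)
  λ_13 → (0, 2, 4, 3, 7)
  λ_14 → (0, 2, 4, 3, 7)
  λ_15 → (1, 3, 2, 5, 3)

Linkage partition of the 15 weights (4 classes, p=19):

[[1, 5, 7, 12], [2, 4, 10, 15], [3, 8, 11], [6, 9, 13, 14]]


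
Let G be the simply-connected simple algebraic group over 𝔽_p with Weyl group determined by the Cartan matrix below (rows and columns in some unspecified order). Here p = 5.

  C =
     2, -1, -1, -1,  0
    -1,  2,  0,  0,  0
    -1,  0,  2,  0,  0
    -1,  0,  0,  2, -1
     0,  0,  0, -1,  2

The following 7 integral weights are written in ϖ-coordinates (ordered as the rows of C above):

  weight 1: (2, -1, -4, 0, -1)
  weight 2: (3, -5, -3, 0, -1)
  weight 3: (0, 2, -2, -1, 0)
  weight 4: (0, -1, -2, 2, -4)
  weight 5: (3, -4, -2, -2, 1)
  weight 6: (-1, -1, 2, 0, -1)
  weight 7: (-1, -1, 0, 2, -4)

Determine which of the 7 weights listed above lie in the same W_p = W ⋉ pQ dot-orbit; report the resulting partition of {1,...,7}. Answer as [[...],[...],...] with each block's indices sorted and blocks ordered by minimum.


Dynkin diagram of C (from the 8 off-diagonal −1 entries): D_5.

Each λ_j+ρ reduced to Ā_5; 5-tuples below use C's row order:

  [1] (0, 0, 3, 1, 0) · [2] (1, 2, 0, 0, 1) · [3] (0, 3, 1, 0, 1) · [4] (0, 0, 1, 0, 3) · [5] (1, 2, 0, 0, 1) · [6] (0, 0, 3, 1, 0) · [7] (0, 0, 1, 0, 3)

Linkage partition of the 7 weights (4 classes, p=5):

[[1, 6], [2, 5], [3], [4, 7]]


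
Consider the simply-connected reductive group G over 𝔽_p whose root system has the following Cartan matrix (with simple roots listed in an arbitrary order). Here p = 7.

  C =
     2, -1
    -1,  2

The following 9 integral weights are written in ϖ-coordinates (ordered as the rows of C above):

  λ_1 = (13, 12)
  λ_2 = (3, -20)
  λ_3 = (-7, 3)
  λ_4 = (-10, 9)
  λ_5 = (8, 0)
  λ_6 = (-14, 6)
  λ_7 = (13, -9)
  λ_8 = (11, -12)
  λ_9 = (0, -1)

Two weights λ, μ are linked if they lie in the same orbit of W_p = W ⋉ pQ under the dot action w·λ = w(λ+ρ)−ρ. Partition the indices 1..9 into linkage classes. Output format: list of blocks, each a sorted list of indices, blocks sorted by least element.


A_2 Cartan matrix, 2 simple roots permuted; ρ=(1,1).

Each λ_j+ρ reduced to Ā_7; 2-tuples below use C's row order:

  λ_1 → (1, 0);  λ_2 → (4, 2);  λ_3 → (4, 2);  λ_4 → (4, 2);  λ_5 → (4, 2);  λ_6 → (1, 0);  λ_7 → (1, 0);  λ_8 → (4, 2);  λ_9 → (1, 0)

Grouping the 9 weights by Ā_7-representative: 2 linkage classes.

[[1, 6, 7, 9], [2, 3, 4, 5, 8]]


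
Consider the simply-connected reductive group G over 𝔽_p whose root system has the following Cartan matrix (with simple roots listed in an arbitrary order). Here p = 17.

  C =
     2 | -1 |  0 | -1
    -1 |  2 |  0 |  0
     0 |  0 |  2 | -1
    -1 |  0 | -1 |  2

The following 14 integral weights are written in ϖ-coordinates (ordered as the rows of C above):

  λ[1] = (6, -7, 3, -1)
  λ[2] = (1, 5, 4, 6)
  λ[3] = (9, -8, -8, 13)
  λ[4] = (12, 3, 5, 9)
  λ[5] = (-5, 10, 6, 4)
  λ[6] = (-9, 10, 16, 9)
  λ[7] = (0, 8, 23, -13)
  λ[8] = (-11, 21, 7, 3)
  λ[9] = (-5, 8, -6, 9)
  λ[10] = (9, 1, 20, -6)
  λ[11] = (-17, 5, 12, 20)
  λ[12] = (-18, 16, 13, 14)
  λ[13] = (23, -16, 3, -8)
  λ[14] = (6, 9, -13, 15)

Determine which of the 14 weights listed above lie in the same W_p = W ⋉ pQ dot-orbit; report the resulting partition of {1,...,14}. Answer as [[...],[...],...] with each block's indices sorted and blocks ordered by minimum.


Cartan matrix: type A_4 (|W|=120); un-permuting the 4 rows.

λ_j+ρ reflected into Ā_17 (⟨·,θ^∨⟩≤17); 4-tuples as given:

    λ_1+ρ ↦ (1, 6, 4, 0)
    λ_2+ρ ↦ (2, 3, 2, 7)
    λ_3+ρ ↦ (3, 0, 0, 7)
    λ_4+ρ ↦ (1, 6, 4, 0)
    λ_5+ρ ↦ (4, 5, 5, 1)
    λ_6+ρ ↦ (2, 8, 4, 0)
    λ_7+ρ ↦ (4, 5, 5, 1)
    λ_8+ρ ↦ (4, 5, 5, 1)
    λ_9+ρ ↦ (4, 5, 5, 1)
    λ_10+ρ ↦ (4, 5, 5, 1)
    λ_11+ρ ↦ (1, 6, 4, 0)
    λ_12+ρ ↦ (3, 12, 0, 2)
    λ_13+ρ ↦ (2, 8, 4, 0)
    λ_14+ρ ↦ (1, 6, 4, 0)

6 distinct reps among the 14 weights ⇒ 6 W_17-linkage classes:

[[1, 4, 11, 14], [2], [3], [5, 7, 8, 9, 10], [6, 13], [12]]


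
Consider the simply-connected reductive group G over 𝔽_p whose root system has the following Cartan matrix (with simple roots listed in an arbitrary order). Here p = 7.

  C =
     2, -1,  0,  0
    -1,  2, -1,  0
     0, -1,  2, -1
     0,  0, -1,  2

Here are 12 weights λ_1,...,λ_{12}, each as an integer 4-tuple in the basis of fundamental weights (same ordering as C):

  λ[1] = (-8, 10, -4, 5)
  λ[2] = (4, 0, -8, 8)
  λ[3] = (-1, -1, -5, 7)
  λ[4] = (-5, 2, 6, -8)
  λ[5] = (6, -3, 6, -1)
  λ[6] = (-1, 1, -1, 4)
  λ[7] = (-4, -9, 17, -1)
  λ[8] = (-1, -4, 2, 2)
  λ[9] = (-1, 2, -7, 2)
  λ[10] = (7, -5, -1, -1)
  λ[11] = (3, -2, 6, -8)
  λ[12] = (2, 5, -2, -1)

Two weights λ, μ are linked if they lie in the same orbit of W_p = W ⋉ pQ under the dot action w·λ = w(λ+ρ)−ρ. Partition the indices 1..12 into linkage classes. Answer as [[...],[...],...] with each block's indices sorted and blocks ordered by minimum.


A_4 Cartan matrix, 4 simple roots permuted; ρ=(1,1,1,1).

Ā_7 reps of the 12 weights (A_4, coords as presented):

    1: (0, 0, 1, 3)
    2: (1, 4, 1, 0)
    3: (3, 0, 0, 3)
    4: (0, 0, 1, 3)
    5: (0, 2, 0, 5)
    6: (0, 2, 0, 5)
    7: (3, 0, 0, 3)
    8: (3, 0, 0, 3)
    9: (3, 0, 0, 3)
    10: (3, 0, 0, 3)
    11: (0, 0, 1, 3)
    12: (1, 4, 1, 0)

Linkage partition of the 12 weights (4 classes, p=7):

[[1, 4, 11], [2, 12], [3, 7, 8, 9, 10], [5, 6]]


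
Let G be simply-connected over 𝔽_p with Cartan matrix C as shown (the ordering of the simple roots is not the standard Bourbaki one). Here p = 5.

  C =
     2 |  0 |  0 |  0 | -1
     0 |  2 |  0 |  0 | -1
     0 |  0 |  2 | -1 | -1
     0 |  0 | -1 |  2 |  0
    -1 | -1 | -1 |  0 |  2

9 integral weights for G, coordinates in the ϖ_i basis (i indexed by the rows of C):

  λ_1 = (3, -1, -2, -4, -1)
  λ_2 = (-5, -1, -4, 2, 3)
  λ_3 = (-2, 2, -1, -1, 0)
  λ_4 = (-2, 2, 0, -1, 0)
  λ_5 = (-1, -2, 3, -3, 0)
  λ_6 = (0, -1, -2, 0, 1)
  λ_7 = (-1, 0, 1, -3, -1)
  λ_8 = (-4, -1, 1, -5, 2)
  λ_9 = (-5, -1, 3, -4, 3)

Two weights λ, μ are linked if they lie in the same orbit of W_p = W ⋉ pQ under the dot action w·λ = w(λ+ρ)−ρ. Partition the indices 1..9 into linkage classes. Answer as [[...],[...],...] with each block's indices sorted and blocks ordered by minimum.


C ↔ D_5 under row/col permutation; |W(D_5)| = 1920.

Folding the 9 weights λ_j+ρ into Ā_5 (reps in the given 5-coord order):

  1: (1, 3, 0, 0, 0) · 2: (1, 3, 0, 0, 0) · 3: (1, 3, 0, 0, 0) · 4: (1, 3, 0, 0, 0) · 5: (0, 1, 0, 2, 0) · 6: (1, 0, 1, 0, 1) · 7: (0, 1, 0, 2, 0) · 8: (1, 2, 0, 2, 0) · 9: (1, 3, 0, 0, 0)

Grouping the 9 weights by Ā_5-representative: 4 linkage classes.

[[1, 2, 3, 4, 9], [5, 7], [6], [8]]


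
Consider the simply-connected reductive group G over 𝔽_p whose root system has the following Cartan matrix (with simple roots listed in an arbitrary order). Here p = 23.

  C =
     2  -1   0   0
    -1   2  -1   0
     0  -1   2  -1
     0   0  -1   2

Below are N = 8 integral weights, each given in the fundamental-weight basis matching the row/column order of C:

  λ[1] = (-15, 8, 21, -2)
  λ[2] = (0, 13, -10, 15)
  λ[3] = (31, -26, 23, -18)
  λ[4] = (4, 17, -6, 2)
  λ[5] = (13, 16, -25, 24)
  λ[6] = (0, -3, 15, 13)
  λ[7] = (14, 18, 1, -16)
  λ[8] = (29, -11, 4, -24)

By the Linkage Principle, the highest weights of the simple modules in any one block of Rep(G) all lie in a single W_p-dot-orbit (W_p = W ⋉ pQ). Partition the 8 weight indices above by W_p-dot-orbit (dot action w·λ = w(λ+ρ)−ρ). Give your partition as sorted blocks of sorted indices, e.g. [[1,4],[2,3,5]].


Type A_4, rank 4, |W|=120; reorder rows/cols to standard.

λ_j+ρ reflected into Ā_23 (⟨·,θ^∨⟩≤23); 4-tuples as given:

  λ_1 → (1, 5, 9, 7) · λ_2 → (1, 5, 9, 7) · λ_3 → (1, 5, 9, 7) · λ_4 → (5, 13, 3, 2) · λ_5 → (1, 5, 9, 7) · λ_6 → (1, 5, 9, 7) · λ_7 → (2, 6, 2, 11) · λ_8 → (5, 13, 3, 2)

Partition of {1..8} into 3 W_23-dot-orbits:

[[1, 2, 3, 5, 6], [4, 8], [7]]


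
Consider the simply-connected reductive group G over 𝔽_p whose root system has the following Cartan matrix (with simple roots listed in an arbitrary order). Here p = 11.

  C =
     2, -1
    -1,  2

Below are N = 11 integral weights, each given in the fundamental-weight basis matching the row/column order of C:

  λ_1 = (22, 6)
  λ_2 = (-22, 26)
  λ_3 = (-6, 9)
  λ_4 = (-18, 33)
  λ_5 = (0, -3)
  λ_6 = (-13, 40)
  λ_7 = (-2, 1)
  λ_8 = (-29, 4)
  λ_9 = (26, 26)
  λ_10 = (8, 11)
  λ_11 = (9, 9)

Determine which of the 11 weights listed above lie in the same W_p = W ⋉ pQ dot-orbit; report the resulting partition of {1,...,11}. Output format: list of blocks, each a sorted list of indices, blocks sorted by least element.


C ↔ A_2 under row/col permutation; |W(A_2)| = 6.

W_11-reps of the 11 weights in Ā_11 (same 2-coord order as C):

  λ_1+ρ ↦ (7, 3) · λ_2+ρ ↦ (5, 5) · λ_3+ρ ↦ (5, 5) · λ_4+ρ ↦ (5, 5) · λ_5+ρ ↦ (1, 1) · λ_6+ρ ↦ (7, 3) · λ_7+ρ ↦ (1, 1) · λ_8+ρ ↦ (5, 5) · λ_9+ρ ↦ (5, 5) · λ_10+ρ ↦ (1, 1) · λ_11+ρ ↦ (1, 1)

The 11 indices split into 3 linkage classes (same alcove rep ⇔ same W_11-dot-orbit):

[[1, 6], [2, 3, 4, 8, 9], [5, 7, 10, 11]]


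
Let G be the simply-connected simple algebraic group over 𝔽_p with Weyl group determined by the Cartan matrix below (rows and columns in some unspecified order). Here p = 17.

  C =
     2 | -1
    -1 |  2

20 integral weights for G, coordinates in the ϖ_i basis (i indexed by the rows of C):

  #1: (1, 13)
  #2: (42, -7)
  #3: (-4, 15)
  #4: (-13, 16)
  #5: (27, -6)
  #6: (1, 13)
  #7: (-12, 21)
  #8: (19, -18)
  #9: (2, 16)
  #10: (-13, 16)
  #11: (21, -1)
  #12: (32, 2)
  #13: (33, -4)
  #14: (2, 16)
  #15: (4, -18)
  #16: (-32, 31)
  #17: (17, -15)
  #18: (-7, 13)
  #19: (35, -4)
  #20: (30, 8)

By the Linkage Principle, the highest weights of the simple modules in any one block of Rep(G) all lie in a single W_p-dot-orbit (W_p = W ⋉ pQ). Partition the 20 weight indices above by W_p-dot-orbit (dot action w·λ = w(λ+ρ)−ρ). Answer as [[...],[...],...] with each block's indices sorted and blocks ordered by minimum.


A_2 Cartan matrix, 2 simple roots permuted; ρ=(1,1).

λ_j+ρ reflected into Ā_17 (⟨·,θ^∨⟩≤17); 2-tuples as given:

  [1] (2, 14)
  [2] (6, 8)
  [3] (3, 13)
  [4] (12, 5)
  [5] (6, 6)
  [6] (2, 14)
  [7] (6, 6)
  [8] (0, 14)
  [9] (0, 14)
  [10] (12, 5)
  [11] (12, 5)
  [12] (2, 14)
  [13] (0, 14)
  [14] (0, 14)
  [15] (12, 5)
  [16] (2, 14)
  [17] (3, 13)
  [18] (6, 8)
  [19] (2, 14)
  [20] (6, 8)

Partition of {1..20} into 6 W_17-dot-orbits:

[[1, 6, 12, 16, 19], [2, 18, 20], [3, 17], [4, 10, 11, 15], [5, 7], [8, 9, 13, 14]]


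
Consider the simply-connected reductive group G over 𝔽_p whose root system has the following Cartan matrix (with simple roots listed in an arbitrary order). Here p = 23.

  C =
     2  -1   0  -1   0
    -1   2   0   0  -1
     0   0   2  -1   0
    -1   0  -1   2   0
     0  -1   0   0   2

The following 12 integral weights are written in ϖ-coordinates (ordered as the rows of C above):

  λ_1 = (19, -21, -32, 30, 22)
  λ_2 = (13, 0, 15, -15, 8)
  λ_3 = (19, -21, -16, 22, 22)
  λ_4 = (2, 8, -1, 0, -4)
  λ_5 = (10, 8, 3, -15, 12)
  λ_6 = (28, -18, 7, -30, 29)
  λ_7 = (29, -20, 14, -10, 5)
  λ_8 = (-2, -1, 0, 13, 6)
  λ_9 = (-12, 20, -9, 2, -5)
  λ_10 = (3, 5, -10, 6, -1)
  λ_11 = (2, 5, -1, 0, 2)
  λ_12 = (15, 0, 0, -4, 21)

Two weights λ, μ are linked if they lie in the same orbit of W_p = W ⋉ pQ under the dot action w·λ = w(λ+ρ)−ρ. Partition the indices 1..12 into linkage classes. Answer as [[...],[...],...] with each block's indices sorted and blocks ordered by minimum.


A_5 Cartan matrix, 5 simple roots permuted; ρ=(1,1,1,1,1).

Folding the 12 weights λ_j+ρ into Ā_23 (reps in the given 5-coord order):

    1: (0, 0, 3, 0, 15)
    2: (0, 1, 1, 13, 6)
    3: (0, 0, 3, 0, 15)
    4: (3, 6, 0, 1, 3)
    5: (3, 6, 0, 1, 3)
    6: (2, 6, 7, 2, 0)
    7: (2, 6, 7, 2, 0)
    8: (0, 1, 1, 13, 6)
    9: (5, 1, 8, 3, 4)
    10: (2, 6, 7, 2, 0)
    11: (3, 6, 0, 1, 3)
    12: (0, 1, 1, 13, 6)

The 12 indices split into 5 linkage classes (same alcove rep ⇔ same W_23-dot-orbit):

[[1, 3], [2, 8, 12], [4, 5, 11], [6, 7, 10], [9]]


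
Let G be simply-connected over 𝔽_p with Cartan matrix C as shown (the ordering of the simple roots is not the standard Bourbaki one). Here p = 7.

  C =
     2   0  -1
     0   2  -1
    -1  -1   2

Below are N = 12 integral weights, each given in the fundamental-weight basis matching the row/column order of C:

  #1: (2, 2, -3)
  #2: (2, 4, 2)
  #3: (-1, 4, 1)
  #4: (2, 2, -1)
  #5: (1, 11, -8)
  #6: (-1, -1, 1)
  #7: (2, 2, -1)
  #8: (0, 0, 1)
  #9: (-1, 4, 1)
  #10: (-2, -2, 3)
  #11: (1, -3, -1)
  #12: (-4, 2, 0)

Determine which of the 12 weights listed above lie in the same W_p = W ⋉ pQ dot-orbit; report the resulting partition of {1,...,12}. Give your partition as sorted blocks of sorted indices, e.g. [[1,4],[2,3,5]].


Type A_3, rank 3, |W|=24; reorder rows/cols to standard.

W_7-reps of the 12 weights in Ā_7 (same 3-coord order as C):

    1: (1, 1, 2)
    2: (1, 1, 2)
    3: (0, 5, 2)
    4: (3, 3, 0)
    5: (0, 0, 2)
    6: (0, 0, 2)
    7: (3, 3, 0)
    8: (1, 1, 2)
    9: (0, 5, 2)
    10: (1, 1, 2)
    11: (0, 0, 2)
    12: (1, 1, 2)

The 12 indices split into 4 linkage classes (same alcove rep ⇔ same W_7-dot-orbit):

[[1, 2, 8, 10, 12], [3, 9], [4, 7], [5, 6, 11]]


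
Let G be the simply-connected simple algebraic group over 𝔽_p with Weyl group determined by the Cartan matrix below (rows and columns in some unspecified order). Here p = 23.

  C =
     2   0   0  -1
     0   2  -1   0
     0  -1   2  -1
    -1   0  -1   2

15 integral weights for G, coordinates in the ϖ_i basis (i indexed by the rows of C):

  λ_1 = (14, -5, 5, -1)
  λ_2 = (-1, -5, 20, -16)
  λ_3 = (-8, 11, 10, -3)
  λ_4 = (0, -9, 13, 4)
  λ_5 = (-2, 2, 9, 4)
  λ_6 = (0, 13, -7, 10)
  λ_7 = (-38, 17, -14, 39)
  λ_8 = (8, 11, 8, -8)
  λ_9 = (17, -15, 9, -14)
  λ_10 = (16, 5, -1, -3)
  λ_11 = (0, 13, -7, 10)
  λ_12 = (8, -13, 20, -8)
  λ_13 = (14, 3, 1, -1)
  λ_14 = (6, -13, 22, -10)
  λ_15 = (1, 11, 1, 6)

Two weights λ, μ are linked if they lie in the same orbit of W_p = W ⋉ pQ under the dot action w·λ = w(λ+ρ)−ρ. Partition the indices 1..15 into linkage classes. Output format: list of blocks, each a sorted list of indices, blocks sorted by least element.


Cartan matrix: type A_4 (|W|=120); un-permuting the 4 rows.

Each λ_j+ρ reduced to Ā_23; 4-tuples below use C's row order:

    1: (15, 4, 2, 0)
    2: (15, 4, 2, 0)
    3: (2, 12, 2, 7)
    4: (1, 8, 6, 5)
    5: (1, 3, 10, 4)
    6: (1, 8, 6, 5)
    7: (1, 3, 10, 4)
    8: (2, 12, 2, 7)
    9: (1, 3, 10, 4)
    10: (15, 4, 2, 0)
    11: (1, 8, 6, 5)
    12: (2, 12, 2, 7)
    13: (15, 4, 2, 0)
    14: (2, 12, 2, 7)
    15: (2, 12, 2, 7)

4 distinct reps among the 15 weights ⇒ 4 W_23-linkage classes:

[[1, 2, 10, 13], [3, 8, 12, 14, 15], [4, 6, 11], [5, 7, 9]]


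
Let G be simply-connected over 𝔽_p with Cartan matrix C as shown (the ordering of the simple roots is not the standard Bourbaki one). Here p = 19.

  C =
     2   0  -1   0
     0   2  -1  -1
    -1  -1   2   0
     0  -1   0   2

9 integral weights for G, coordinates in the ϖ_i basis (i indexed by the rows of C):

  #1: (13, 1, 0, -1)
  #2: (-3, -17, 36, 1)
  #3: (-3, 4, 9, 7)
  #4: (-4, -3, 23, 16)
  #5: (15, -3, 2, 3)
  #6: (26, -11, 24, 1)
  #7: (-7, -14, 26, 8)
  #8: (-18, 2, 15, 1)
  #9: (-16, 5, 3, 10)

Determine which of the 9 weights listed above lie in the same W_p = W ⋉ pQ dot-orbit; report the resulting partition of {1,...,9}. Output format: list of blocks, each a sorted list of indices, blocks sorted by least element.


Type A_4, rank 4, |W|=120; reorder rows/cols to standard.

λ_j+ρ reflected into Ā_19 (⟨·,θ^∨⟩≤19); 4-tuples as given:

  λ_1 → (14, 2, 1, 0) · λ_2 → (14, 2, 1, 0) · λ_3 → (2, 5, 6, 4) · λ_4 → (14, 2, 1, 0) · λ_5 → (14, 2, 1, 0) · λ_6 → (2, 5, 6, 4) · λ_7 → (2, 5, 6, 4) · λ_8 → (14, 2, 1, 0) · λ_9 → (2, 5, 6, 4)

Grouping the 9 weights by Ā_19-representative: 2 linkage classes.

[[1, 2, 4, 5, 8], [3, 6, 7, 9]]


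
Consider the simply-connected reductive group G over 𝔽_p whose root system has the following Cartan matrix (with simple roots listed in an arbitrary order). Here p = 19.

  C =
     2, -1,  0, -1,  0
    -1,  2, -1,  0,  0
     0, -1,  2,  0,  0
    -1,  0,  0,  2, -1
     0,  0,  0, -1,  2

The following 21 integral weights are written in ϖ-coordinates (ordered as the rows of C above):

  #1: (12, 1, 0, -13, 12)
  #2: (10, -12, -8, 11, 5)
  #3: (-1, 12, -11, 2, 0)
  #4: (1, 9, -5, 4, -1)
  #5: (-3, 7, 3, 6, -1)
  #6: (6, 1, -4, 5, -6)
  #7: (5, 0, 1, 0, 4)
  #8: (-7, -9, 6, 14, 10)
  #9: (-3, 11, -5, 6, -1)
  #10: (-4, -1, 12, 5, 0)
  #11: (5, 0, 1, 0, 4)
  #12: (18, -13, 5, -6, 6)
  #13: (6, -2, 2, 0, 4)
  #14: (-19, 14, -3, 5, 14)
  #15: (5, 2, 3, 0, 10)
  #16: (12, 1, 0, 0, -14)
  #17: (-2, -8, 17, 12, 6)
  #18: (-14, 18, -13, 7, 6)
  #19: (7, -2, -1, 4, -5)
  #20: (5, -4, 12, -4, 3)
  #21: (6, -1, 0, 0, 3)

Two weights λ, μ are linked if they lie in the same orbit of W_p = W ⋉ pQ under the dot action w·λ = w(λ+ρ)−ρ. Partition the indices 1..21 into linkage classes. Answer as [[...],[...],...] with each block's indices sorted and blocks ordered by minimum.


C ↔ A_5 under row/col permutation; |W(A_5)| = 720.

Ā_19 reps of the 21 weights (A_5, coords as presented):

    1: (1, 2, 1, 12, 1)
    2: (7, 0, 1, 1, 4)
    3: (0, 3, 10, 3, 1)
    4: (2, 6, 4, 5, 0)
    5: (2, 6, 4, 5, 0)
    6: (6, 1, 2, 1, 5)
    7: (6, 1, 2, 1, 5)
    8: (7, 0, 1, 1, 4)
    9: (2, 6, 4, 5, 0)
    10: (0, 3, 10, 3, 1)
    11: (6, 1, 2, 1, 5)
    12: (2, 6, 4, 5, 0)
    13: (6, 1, 2, 1, 5)
    14: (1, 2, 1, 12, 1)
    15: (6, 1, 2, 1, 5)
    16: (1, 2, 1, 12, 1)
    17: (7, 0, 1, 1, 4)
    18: (2, 6, 4, 5, 0)
    19: (7, 0, 1, 1, 4)
    20: (0, 3, 10, 3, 1)
    21: (7, 0, 1, 1, 4)

These 21 weights hit 5 W_19-dot-orbits; sizes (3, 5, 3, 5, 5):

[[1, 14, 16], [2, 8, 17, 19, 21], [3, 10, 20], [4, 5, 9, 12, 18], [6, 7, 11, 13, 15]]


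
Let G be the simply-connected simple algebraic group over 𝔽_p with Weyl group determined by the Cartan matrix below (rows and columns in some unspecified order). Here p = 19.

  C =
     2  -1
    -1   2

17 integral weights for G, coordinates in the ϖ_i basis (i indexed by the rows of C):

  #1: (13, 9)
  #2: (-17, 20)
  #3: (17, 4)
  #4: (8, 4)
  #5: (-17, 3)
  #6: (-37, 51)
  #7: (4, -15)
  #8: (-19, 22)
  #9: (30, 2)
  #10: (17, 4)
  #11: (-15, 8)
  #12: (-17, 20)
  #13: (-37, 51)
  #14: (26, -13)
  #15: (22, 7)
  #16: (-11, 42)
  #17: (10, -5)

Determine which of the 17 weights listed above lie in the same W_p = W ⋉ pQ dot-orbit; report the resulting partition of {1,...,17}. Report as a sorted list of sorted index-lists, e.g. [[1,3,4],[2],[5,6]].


Type A_2, rank 2, |W|=6; reorder rows/cols to standard.

W_19-reps of the 17 weights in Ā_19 (same 2-coord order as C):

    λ_1+ρ ↦ (9, 5)
    λ_2+ρ ↦ (14, 3)
    λ_3+ρ ↦ (14, 1)
    λ_4+ρ ↦ (9, 5)
    λ_5+ρ ↦ (4, 12)
    λ_6+ρ ↦ (14, 3)
    λ_7+ρ ↦ (9, 5)
    λ_8+ρ ↦ (14, 1)
    λ_9+ρ ↦ (4, 12)
    λ_10+ρ ↦ (14, 1)
    λ_11+ρ ↦ (9, 5)
    λ_12+ρ ↦ (14, 3)
    λ_13+ρ ↦ (14, 3)
    λ_14+ρ ↦ (7, 4)
    λ_15+ρ ↦ (7, 4)
    λ_16+ρ ↦ (9, 5)
    λ_17+ρ ↦ (7, 4)

Grouping the 17 weights by Ā_19-representative: 5 linkage classes.

[[1, 4, 7, 11, 16], [2, 6, 12, 13], [3, 8, 10], [5, 9], [14, 15, 17]]


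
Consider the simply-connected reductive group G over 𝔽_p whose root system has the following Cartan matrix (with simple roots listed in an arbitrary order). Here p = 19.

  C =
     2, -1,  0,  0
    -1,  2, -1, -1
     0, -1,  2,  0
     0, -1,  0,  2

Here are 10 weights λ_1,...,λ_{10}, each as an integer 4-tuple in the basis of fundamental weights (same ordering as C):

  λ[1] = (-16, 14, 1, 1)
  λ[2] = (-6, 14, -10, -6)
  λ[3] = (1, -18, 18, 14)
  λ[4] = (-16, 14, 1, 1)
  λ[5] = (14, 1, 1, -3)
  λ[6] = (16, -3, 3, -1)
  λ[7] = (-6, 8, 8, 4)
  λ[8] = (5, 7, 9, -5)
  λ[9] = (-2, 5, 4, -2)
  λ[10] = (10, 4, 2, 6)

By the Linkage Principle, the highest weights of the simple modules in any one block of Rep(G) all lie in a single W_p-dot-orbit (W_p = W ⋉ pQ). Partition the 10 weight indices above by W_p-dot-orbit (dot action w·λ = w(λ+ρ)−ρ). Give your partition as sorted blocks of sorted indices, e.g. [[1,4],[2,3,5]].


C ↔ D_4 under row/col permutation; |W(D_4)| = 192.

Alcove-folded reps (p=19, 10 weights, presented ϖ-order):

    [1] (15, 0, 2, 2)
    [2] (1, 4, 5, 1)
    [3] (15, 0, 2, 2)
    [4] (15, 0, 2, 2)
    [5] (15, 0, 2, 2)
    [6] (15, 0, 2, 2)
    [7] (1, 4, 5, 1)
    [8] (1, 4, 5, 1)
    [9] (1, 4, 5, 1)
    [10] (4, 3, 4, 0)

Partition of {1..10} into 3 W_19-dot-orbits:

[[1, 3, 4, 5, 6], [2, 7, 8, 9], [10]]


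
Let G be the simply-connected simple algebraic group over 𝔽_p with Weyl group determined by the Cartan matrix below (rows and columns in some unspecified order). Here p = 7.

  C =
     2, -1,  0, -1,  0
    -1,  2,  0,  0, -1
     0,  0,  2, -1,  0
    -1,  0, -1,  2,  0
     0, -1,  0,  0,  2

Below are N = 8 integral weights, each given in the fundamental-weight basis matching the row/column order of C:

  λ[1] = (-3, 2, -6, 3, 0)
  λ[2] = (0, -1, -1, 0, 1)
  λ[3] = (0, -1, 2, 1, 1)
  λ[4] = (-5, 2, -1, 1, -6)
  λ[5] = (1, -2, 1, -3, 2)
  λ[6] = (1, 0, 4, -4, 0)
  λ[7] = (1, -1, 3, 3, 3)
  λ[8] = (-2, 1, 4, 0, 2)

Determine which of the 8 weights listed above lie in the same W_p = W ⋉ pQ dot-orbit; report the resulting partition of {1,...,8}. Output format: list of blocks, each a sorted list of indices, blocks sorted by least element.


Dynkin diagram of C (from the 8 off-diagonal −1 entries): A_5.

Alcove-folded reps (p=7, 8 weights, presented ϖ-order):

  λ_1 → (1, 0, 2, 2, 1)
  λ_2 → (1, 0, 0, 1, 2)
  λ_3 → (1, 0, 2, 2, 1)
  λ_4 → (0, 1, 2, 2, 1)
  λ_5 → (1, 0, 0, 1, 2)
  λ_6 → (1, 0, 2, 2, 1)
  λ_7 → (1, 2, 3, 0, 0)
  λ_8 → (1, 1, 2, 0, 0)

These 8 weights hit 5 W_7-dot-orbits; sizes (3, 2, 1, 1, 1):

[[1, 3, 6], [2, 5], [4], [7], [8]]


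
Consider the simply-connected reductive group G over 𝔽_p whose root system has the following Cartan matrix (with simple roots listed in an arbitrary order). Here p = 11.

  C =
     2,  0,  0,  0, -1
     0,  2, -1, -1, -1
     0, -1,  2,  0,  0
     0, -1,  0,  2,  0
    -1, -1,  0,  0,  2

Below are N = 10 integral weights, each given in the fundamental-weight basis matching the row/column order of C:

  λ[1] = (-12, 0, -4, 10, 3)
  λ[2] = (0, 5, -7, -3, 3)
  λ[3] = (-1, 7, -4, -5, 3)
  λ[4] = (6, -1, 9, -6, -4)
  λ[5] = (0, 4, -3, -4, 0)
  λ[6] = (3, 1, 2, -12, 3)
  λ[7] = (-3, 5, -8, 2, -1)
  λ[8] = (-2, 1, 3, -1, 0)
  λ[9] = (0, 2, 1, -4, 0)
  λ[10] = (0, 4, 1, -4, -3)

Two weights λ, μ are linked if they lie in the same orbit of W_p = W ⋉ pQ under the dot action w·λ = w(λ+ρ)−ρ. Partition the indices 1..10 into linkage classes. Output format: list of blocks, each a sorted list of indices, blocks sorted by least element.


Dynkin diagram of C (from the 8 off-diagonal −1 entries): D_5.

λ_j+ρ reflected into Ā_11 (⟨·,θ^∨⟩≤11); 5-tuples as given:

  1: (1, 2, 4, 0, 0);  2: (1, 2, 4, 0, 0);  3: (1, 0, 2, 3, 1);  4: (1, 0, 2, 3, 1);  5: (1, 0, 2, 3, 1);  6: (1, 2, 4, 0, 0);  7: (1, 2, 4, 0, 0);  8: (1, 2, 4, 0, 0);  9: (1, 0, 2, 3, 1);  10: (1, 0, 2, 3, 1)

These 10 weights hit 2 W_11-dot-orbits; sizes (5, 5):

[[1, 2, 6, 7, 8], [3, 4, 5, 9, 10]]


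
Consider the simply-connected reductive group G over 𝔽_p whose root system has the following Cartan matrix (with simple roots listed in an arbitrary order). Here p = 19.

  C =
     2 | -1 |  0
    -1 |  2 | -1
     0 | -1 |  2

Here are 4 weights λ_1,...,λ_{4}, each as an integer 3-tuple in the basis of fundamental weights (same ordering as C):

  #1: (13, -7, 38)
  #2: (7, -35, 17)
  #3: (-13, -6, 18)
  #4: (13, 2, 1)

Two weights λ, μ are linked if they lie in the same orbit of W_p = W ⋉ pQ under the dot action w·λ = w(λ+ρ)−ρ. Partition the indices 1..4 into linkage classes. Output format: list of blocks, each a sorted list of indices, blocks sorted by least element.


Dynkin diagram of C (from the 4 off-diagonal −1 entries): A_3.

Alcove-folded reps (p=19, 4 weights, presented ϖ-order):

  λ_1+ρ ↦ (5, 5, 8);  λ_2+ρ ↦ (3, 1, 7);  λ_3+ρ ↦ (5, 12, 2);  λ_4+ρ ↦ (14, 3, 2)

4 distinct reps among the 4 weights ⇒ 4 W_19-linkage classes:

[[1], [2], [3], [4]]


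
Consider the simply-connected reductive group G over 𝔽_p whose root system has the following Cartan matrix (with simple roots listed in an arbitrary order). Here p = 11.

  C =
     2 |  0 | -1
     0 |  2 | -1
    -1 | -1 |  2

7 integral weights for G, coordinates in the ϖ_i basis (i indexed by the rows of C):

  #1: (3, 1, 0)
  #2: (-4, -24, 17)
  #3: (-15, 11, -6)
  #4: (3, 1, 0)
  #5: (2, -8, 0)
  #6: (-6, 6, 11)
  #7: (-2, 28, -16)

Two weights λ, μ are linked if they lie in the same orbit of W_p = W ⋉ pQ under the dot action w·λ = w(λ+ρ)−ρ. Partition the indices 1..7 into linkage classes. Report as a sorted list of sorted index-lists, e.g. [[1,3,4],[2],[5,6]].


Dynkin diagram of C (from the 4 off-diagonal −1 entries): A_3.

Ā_11 reps of the 7 weights (A_3, coords as presented):

    λ_1+ρ ↦ (4, 2, 1)
    λ_2+ρ ↦ (3, 1, 3)
    λ_3+ρ ↦ (3, 1, 3)
    λ_4+ρ ↦ (4, 2, 1)
    λ_5+ρ ↦ (3, 1, 3)
    λ_6+ρ ↦ (3, 1, 3)
    λ_7+ρ ↦ (4, 2, 1)

2 distinct reps among the 7 weights ⇒ 2 W_11-linkage classes:

[[1, 4, 7], [2, 3, 5, 6]]


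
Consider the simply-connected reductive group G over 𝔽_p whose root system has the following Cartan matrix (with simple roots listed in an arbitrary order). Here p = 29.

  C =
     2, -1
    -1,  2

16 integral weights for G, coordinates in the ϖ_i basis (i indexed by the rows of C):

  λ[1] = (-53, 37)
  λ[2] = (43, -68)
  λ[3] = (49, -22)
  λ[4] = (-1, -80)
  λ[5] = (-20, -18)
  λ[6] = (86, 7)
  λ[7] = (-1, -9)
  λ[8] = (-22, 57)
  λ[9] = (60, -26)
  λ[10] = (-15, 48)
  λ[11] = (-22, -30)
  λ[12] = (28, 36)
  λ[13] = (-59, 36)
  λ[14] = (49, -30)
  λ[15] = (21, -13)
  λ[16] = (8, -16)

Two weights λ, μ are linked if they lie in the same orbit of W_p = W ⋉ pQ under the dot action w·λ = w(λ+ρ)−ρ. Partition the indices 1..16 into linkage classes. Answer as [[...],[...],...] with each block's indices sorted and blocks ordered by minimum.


Cartan matrix: type A_2 (|W|=6); un-permuting the 2 rows.

W_29-reps of the 16 weights in Ā_29 (same 2-coord order as C):

  [1] (6, 9);  [2] (6, 9);  [3] (8, 0);  [4] (0, 8);  [5] (10, 12);  [6] (0, 8);  [7] (8, 0);  [8] (8, 0);  [9] (3, 4);  [10] (6, 9);  [11] (8, 0);  [12] (0, 8);  [13] (0, 8);  [14] (0, 8);  [15] (10, 12);  [16] (6, 9)

Grouping the 16 weights by Ā_29-representative: 5 linkage classes.

[[1, 2, 10, 16], [3, 7, 8, 11], [4, 6, 12, 13, 14], [5, 15], [9]]


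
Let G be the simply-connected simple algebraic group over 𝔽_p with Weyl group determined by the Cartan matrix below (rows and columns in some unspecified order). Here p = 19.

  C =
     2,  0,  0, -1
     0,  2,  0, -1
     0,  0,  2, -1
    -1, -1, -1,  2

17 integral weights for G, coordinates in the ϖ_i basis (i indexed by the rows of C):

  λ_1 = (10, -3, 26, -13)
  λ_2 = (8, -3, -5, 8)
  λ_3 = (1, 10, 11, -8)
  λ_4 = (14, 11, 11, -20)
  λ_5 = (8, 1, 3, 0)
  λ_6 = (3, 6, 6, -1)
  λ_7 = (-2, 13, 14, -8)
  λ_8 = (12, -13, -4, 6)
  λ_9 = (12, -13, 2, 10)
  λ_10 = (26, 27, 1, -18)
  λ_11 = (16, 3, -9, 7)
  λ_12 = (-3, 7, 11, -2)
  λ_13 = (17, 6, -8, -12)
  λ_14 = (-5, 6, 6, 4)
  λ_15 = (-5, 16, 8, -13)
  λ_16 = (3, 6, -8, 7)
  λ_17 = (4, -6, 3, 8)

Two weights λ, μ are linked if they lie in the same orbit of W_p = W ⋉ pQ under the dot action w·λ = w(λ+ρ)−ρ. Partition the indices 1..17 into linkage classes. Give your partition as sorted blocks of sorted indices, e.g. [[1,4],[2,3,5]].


Dynkin diagram of C (from the 6 off-diagonal −1 entries): D_4.

λ_j+ρ reflected into Ā_19 (⟨·,θ^∨⟩≤19); 4-tuples as given:

  1: (5, 4, 5, 2);  2: (9, 2, 4, 1);  3: (5, 4, 5, 2);  4: (4, 7, 7, 0);  5: (9, 2, 4, 1);  6: (4, 7, 7, 0);  7: (5, 4, 5, 2);  8: (5, 4, 5, 2);  9: (5, 4, 5, 2);  10: (7, 6, 2, 2);  11: (7, 6, 2, 2);  12: (1, 5, 9, 2);  13: (4, 7, 7, 0);  14: (4, 7, 7, 0);  15: (9, 2, 4, 1);  16: (4, 7, 7, 0);  17: (5, 5, 4, 1)

Linkage partition of the 17 weights (6 classes, p=19):

[[1, 3, 7, 8, 9], [2, 5, 15], [4, 6, 13, 14, 16], [10, 11], [12], [17]]


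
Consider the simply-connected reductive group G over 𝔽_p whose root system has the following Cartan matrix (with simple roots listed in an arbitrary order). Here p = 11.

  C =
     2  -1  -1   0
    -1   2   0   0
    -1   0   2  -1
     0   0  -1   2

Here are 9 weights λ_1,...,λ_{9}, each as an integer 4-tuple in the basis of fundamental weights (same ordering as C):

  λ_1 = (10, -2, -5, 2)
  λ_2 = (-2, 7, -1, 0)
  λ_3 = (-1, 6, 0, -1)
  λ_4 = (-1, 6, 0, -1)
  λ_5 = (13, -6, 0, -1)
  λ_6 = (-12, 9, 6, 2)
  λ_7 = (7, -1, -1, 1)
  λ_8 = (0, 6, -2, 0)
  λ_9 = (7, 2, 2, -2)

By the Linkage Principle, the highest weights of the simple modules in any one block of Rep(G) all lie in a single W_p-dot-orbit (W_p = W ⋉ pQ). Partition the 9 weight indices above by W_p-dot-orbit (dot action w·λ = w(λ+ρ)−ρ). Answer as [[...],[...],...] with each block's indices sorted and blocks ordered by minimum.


Cartan matrix: type A_4 (|W|=120); un-permuting the 4 rows.

Each λ_j+ρ reduced to Ā_11; 4-tuples below use C's row order:

  λ_1+ρ ↦ (6, 1, 3, 1)
  λ_2+ρ ↦ (0, 7, 1, 0)
  λ_3+ρ ↦ (0, 7, 1, 0)
  λ_4+ρ ↦ (0, 7, 1, 0)
  λ_5+ρ ↦ (6, 1, 3, 1)
  λ_6+ρ ↦ (6, 1, 3, 1)
  λ_7+ρ ↦ (8, 0, 0, 2)
  λ_8+ρ ↦ (0, 7, 1, 0)
  λ_9+ρ ↦ (8, 0, 0, 2)

The 9 indices split into 3 linkage classes (same alcove rep ⇔ same W_11-dot-orbit):

[[1, 5, 6], [2, 3, 4, 8], [7, 9]]
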